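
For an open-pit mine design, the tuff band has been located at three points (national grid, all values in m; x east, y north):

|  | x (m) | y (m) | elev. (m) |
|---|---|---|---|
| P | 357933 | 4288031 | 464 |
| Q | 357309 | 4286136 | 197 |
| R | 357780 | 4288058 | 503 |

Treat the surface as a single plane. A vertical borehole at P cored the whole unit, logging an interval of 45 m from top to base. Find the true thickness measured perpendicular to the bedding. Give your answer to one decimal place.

43.1 m

Let the plane be z = a·x + b·y + c.
Q−P: −624a − 1895b = −267;  R−P: −153a + 27b = 39.
Solving gives a = −0.21740, b = 0.21249.
|∇z| = √(a²+b²) = 0.30400, so dip δ = arctan(0.30400) = 16.91°.
True thickness = vertical thickness × cos δ = 45 × cos 16.91° = 43.1 m.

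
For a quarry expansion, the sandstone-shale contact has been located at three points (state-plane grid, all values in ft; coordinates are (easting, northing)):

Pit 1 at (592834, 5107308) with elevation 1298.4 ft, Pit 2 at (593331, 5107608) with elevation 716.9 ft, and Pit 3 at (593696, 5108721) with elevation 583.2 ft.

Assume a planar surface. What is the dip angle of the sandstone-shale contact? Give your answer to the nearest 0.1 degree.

Two edge vectors: Pit 1→Pit 2 = (497, 300, -581.5), Pit 1→Pit 3 = (862, 1413, -715.2).
Normal n = (Pit 1→Pit 2) × (Pit 1→Pit 3) = (607099.5, -145798.6, 443661).
So ∂z/∂E = −n_x/n_z = −1.36839 and ∂z/∂N = −n_y/n_z = 0.32863.
Gradient magnitude |∇z| = √(a² + b²) = √(1.87248 + 0.10800) = 1.40729.
True dip = arctan(1.40729) = 54.6°, dipping toward ESE (azimuth ≈ 104°).

54.6°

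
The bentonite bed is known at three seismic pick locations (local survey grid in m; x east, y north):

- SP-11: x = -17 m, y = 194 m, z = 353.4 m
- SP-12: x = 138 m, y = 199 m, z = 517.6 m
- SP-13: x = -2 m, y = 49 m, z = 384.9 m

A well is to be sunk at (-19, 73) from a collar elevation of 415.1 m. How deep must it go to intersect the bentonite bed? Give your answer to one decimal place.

50.8 m

Two edge vectors: SP-11→SP-12 = (155, 5, 164.2), SP-11→SP-13 = (15, -145, 31.5).
Normal n = (SP-11→SP-12) × (SP-11→SP-13) = (23966.5, -2419.5, -22550).
So ∂z/∂x = −n_x/n_z = 1.06282 and ∂z/∂y = −n_y/n_z = −0.10729.
Intercept c from SP-11: 353.4 + 18.07 + 20.82 = 392.28.
At (-19, 73): z_contact = −20.19 − 7.83 + 392.28 = 364.26 m.
Depth below ground = 415.1 − 364.26 = 50.8 m.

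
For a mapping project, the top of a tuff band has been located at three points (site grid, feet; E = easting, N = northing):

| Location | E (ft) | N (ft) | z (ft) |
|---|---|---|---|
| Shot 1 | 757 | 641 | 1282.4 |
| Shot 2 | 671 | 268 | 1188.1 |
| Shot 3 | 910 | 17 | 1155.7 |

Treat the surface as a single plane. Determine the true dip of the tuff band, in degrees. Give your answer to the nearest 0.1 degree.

Two edge vectors: Shot 1→Shot 2 = (-86, -373, -94.3), Shot 1→Shot 3 = (153, -624, -126.7).
Normal n = (Shot 1→Shot 2) × (Shot 1→Shot 3) = (-11584.1, -25324.1, 110733).
So ∂z/∂E = −n_x/n_z = 0.10461 and ∂z/∂N = −n_y/n_z = 0.22870.
Gradient magnitude |∇z| = √(a² + b²) = √(0.01094 + 0.05230) = 0.25149.
True dip = arctan(0.25149) = 14.1°, dipping toward SSW (azimuth ≈ 205°).

14.1°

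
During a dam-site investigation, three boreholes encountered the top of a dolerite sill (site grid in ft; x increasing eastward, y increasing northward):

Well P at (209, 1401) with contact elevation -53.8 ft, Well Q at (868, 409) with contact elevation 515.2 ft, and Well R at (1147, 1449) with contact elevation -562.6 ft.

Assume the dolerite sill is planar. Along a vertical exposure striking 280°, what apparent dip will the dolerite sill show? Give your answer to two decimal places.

Two edge vectors: Well P→Well Q = (659, -992, 569), Well P→Well R = (938, 48, -508.8).
Normal n = (Well P→Well Q) × (Well P→Well R) = (477417.6, 869021.2, 962128).
So ∂z/∂x = −n_x/n_z = −0.49621 and ∂z/∂y = −n_y/n_z = −0.90323.
Unit vector along 280° is (sin 280°, cos 280°) = (-0.9848, 0.1736).
Slope in that direction = a·(-0.9848) + b·(0.1736) = 0.33183.
Apparent dip = arctan|0.33183| = 18.36° (true dip is 45.9°, so apparent ≤ true as expected).

18.36°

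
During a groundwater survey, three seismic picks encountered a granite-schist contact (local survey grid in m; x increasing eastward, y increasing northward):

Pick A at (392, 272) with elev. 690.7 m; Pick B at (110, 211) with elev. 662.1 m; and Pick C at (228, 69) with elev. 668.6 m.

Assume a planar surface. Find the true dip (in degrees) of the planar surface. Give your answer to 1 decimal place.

Let the plane be z = a·x + b·y + c.
Pick B−Pick A: −282a − 61b = −28.6;  Pick C−Pick A: −164a − 203b = −22.1.
Solving gives a = 0.09436, b = 0.03264.
Gradient magnitude |∇z| = √(a² + b²) = √(0.00890 + 0.00107) = 0.09984.
True dip = arctan(0.09984) = 5.7°, dipping toward WSW (azimuth ≈ 251°).

5.7°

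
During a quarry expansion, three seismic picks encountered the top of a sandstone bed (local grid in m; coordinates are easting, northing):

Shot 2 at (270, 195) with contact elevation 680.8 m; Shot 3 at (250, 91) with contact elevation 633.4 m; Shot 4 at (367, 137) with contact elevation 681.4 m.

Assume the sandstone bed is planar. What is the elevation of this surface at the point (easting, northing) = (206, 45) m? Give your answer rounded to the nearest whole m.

Let the plane be z = a·easting + b·northing + c.
Shot 3−Shot 2: −20a − 104b = −47.4;  Shot 4−Shot 2: 97a − 58b = 0.6.
Solving gives a = 0.24996, b = 0.40770.
Then c = 680.8 − a·270 − b·195 = 533.81.
At (206, 45): z = 51.5 + 18.3 + 533.81 = 603.6 m.

604 m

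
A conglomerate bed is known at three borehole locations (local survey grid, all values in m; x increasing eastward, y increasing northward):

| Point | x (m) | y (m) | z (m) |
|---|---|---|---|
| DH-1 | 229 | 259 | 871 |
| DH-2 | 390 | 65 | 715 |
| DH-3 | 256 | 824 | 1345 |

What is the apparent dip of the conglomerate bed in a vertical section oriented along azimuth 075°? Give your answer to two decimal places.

Let the plane be z = a·x + b·y + c.
DH-2−DH-1: 161a − 194b = −156;  DH-3−DH-1: 27a + 565b = 474.
Solving gives a = 0.03967, b = 0.83704.
Unit vector along 075° is (sin 75°, cos 75°) = (0.9659, 0.2588).
Slope in that direction = a·(0.9659) + b·(0.2588) = 0.25496.
Apparent dip = arctan|0.25496| = 14.30° (true dip is 40.0°, so apparent ≤ true as expected).

14.30°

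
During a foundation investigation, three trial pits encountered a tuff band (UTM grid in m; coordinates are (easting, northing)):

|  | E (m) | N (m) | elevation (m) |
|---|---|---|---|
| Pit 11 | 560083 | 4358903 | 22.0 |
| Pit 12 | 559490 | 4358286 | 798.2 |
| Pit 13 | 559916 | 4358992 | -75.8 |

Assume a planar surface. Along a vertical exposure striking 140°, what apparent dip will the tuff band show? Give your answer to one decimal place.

41.6°

Two edge vectors: Pit 11→Pit 12 = (-593, -617, 776.2), Pit 11→Pit 13 = (-167, 89, -97.8).
Normal n = (Pit 11→Pit 12) × (Pit 11→Pit 13) = (-8739.2, -187620.8, -155816).
So ∂z/∂E = −n_x/n_z = −0.05609 and ∂z/∂N = −n_y/n_z = −1.20412.
Unit vector along 140° is (sin 140°, cos 140°) = (0.6428, -0.7660).
Slope in that direction = a·(0.6428) + b·(-0.7660) = 0.88636.
Apparent dip = arctan|0.88636| = 41.6° (true dip is 50.3°, so apparent ≤ true as expected).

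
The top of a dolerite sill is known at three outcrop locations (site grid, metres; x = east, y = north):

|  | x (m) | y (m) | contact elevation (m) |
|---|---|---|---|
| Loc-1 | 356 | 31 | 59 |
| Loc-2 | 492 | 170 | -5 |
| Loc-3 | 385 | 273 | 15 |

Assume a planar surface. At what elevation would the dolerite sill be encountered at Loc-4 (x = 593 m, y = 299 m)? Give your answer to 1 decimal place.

-56.2 m

Two edge vectors: Loc-1→Loc-2 = (136, 139, -64), Loc-1→Loc-3 = (29, 242, -44).
Normal n = (Loc-1→Loc-2) × (Loc-1→Loc-3) = (9372, 4128, 28881).
So ∂z/∂x = −n_x/n_z = −0.32450 and ∂z/∂y = −n_y/n_z = −0.14293.
Intercept c from Loc-1: 59 + 115.52 + 4.43 = 178.95.
At (593, 299): z = −192.4 − 42.7 + 178.95 = -56.2 m.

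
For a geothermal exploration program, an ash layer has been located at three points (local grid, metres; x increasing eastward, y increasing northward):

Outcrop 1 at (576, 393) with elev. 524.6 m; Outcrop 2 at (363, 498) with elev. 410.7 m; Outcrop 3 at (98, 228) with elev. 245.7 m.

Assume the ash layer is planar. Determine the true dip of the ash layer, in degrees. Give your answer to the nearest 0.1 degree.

29.5°

Let the plane be z = a·x + b·y + c.
Outcrop 2−Outcrop 1: −213a + 105b = −113.9;  Outcrop 3−Outcrop 1: −478a − 165b = −278.9.
Solving gives a = 0.56340, b = 0.05814.
Gradient magnitude |∇z| = √(a² + b²) = √(0.31742 + 0.00338) = 0.56640.
True dip = arctan(0.56640) = 29.5°, dipping toward W (azimuth ≈ 264°).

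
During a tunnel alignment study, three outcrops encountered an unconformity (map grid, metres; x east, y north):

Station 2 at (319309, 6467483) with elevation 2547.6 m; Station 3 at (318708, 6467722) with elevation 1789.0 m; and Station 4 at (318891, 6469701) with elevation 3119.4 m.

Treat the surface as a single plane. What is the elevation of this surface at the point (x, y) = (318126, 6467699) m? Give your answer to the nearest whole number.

918 m

Two edge vectors: Station 2→Station 3 = (-601, 239, -758.6), Station 2→Station 4 = (-418, 2218, 571.8).
Normal n = (Station 2→Station 3) × (Station 2→Station 4) = (1819235, 660746.6, -1233116).
So ∂z/∂x = −n_x/n_z = 1.47531538 and ∂z/∂y = −n_y/n_z = 0.53583491.
Intercept c from Station 2: 2547.6 − 471081.48 − 3465503.17 = −3934037.05.
At (318126, 6467699): z = 469336.2 + 3465618.9 − 3934037.05 = 918.0 m.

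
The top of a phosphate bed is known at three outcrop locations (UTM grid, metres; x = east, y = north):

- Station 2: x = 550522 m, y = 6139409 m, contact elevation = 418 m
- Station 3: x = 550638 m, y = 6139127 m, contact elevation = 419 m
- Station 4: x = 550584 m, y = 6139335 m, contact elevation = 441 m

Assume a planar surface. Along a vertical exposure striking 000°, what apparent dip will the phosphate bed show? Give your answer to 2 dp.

Let the plane be z = a·x + b·y + c.
Station 3−Station 2: 116a − 282b = 1;  Station 4−Station 2: 62a − 74b = 23.
Solving gives a = 0.72045, b = 0.29281.
Unit vector along 000° is (sin 0°, cos 0°) = (0.0000, 1.0000).
Slope in that direction = a·(0.0000) + b·(1.0000) = 0.29281.
Apparent dip = arctan|0.29281| = 16.32° (true dip is 37.9°, so apparent ≤ true as expected).

16.32°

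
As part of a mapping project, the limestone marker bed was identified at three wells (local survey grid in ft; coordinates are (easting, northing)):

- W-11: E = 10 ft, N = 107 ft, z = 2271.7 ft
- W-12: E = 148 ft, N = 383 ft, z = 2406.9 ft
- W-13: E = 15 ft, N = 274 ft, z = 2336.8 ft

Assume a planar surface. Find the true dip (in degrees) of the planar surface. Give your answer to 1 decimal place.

Let the plane be z = a·E + b·N + c.
W-12−W-11: 138a + 276b = 135.2;  W-13−W-11: 5a + 167b = 65.1.
Solving gives a = 0.21281, b = 0.38345.
Gradient magnitude |∇z| = √(a² + b²) = √(0.04529 + 0.14703) = 0.43855.
True dip = arctan(0.43855) = 23.7°, dipping toward SSW (azimuth ≈ 209°).

23.7°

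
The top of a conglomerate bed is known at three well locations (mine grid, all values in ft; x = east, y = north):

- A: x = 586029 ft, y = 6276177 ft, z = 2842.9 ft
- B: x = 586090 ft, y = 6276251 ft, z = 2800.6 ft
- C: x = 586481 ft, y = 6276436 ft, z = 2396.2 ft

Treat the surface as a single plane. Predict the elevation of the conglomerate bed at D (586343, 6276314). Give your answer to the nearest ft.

2513 ft

Two edge vectors: A→B = (61, 74, -42.3), A→C = (452, 259, -446.7).
Normal n = (A→B) × (A→C) = (-22100.1, 8129.1, -17649).
So ∂z/∂x = −n_x/n_z = −1.25220126 and ∂z/∂y = −n_y/n_z = 0.46059833.
Intercept c from A: 2842.9 + 733826.25 − 2890796.67 = −2154127.52.
At (586343, 6276314): z = −734219.4 + 2890859.8 − 2154127.52 = 2512.8 ft.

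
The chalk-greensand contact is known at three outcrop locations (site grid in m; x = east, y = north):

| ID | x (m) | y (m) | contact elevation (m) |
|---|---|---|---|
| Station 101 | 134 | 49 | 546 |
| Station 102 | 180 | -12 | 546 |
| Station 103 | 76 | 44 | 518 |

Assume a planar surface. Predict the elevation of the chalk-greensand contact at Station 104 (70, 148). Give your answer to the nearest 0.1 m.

Two edge vectors: Station 101→Station 102 = (46, -61, 0), Station 101→Station 103 = (-58, -5, -28).
Normal n = (Station 101→Station 102) × (Station 101→Station 103) = (1708, 1288, -3768).
So ∂z/∂x = −n_x/n_z = 0.45329 and ∂z/∂y = −n_y/n_z = 0.34183.
Intercept c from Station 101: 546 − 60.74 − 16.75 = 468.51.
At (70, 148): z = 31.7 + 50.6 + 468.51 = 550.8 m.

550.8 m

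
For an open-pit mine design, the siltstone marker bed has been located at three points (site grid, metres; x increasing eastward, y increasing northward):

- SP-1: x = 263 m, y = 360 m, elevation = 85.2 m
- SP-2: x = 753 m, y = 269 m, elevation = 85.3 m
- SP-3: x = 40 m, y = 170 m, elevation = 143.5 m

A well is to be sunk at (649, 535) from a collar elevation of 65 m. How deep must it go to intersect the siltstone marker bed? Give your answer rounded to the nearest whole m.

42 m

Two edge vectors: SP-1→SP-2 = (490, -91, 0.1), SP-1→SP-3 = (-223, -190, 58.3).
Normal n = (SP-1→SP-2) × (SP-1→SP-3) = (-5286.3, -28589.3, -113393).
So ∂z/∂x = −n_x/n_z = −0.04662 and ∂z/∂y = −n_y/n_z = −0.25213.
Intercept c from SP-1: 85.2 + 12.26 + 90.77 = 188.23.
At (649, 535): z_contact = −30.3 − 134.9 + 188.23 = 23.1 m.
Depth below ground = 65 − 23.1 = 42 m.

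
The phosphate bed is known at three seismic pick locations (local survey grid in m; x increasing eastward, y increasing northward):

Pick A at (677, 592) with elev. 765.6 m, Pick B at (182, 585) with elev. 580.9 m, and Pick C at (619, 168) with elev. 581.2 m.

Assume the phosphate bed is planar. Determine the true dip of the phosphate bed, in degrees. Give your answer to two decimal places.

Let the plane be z = a·x + b·y + c.
Pick B−Pick A: −495a − 7b = −184.7;  Pick C−Pick A: −58a − 424b = −184.4.
Solving gives a = 0.36769, b = 0.38461.
Gradient magnitude |∇z| = √(a² + b²) = √(0.13520 + 0.14792) = 0.53209.
True dip = arctan(0.53209) = 28.02°, dipping toward SW (azimuth ≈ 224°).

28.02°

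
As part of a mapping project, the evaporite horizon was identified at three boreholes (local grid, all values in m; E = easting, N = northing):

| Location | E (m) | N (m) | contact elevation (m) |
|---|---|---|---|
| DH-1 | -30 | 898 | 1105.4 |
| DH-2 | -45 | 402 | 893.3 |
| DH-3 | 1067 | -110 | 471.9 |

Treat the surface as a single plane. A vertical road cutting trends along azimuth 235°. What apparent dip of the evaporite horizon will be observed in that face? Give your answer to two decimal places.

Let the plane be z = a·E + b·N + c.
DH-2−DH-1: −15a − 496b = −212.1;  DH-3−DH-1: 1097a − 1008b = −633.5.
Solving gives a = −0.17957, b = 0.43305.
Unit vector along 235° is (sin 235°, cos 235°) = (-0.8192, -0.5736).
Slope in that direction = a·(-0.8192) + b·(-0.5736) = −0.10130.
Apparent dip = arctan|0.10130| = 5.78° (true dip is 25.1°, so apparent ≤ true as expected).

5.78°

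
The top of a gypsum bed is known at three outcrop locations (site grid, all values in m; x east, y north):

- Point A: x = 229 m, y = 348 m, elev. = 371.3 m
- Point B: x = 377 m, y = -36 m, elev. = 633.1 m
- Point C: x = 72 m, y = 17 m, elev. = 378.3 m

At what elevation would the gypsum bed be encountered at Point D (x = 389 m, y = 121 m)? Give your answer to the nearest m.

582 m

Let the plane be z = a·x + b·y + c.
Point B−Point A: 148a − 384b = 261.8;  Point C−Point A: −157a − 331b = 7.
Solving gives a = 0.76840, b = −0.38562.
Then c = 371.3 − a·229 − b·348 = 329.53.
At (389, 121): z = 298.9 − 46.7 + 329.53 = 581.8 m.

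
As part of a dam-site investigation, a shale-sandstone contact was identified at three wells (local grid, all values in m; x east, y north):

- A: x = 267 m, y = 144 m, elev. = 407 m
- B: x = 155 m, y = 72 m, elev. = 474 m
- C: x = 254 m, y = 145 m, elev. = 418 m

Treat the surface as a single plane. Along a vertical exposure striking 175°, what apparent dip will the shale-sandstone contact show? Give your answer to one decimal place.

Let the plane be z = a·x + b·y + c.
B−A: −112a − 72b = 67;  C−A: −13a + 1b = 11.
Solving gives a = −0.81966, b = 0.34447.
Unit vector along 175° is (sin 175°, cos 175°) = (0.0872, -0.9962).
Slope in that direction = a·(0.0872) + b·(-0.9962) = −0.41459.
Apparent dip = arctan|0.41459| = 22.5° (true dip is 41.6°, so apparent ≤ true as expected).

22.5°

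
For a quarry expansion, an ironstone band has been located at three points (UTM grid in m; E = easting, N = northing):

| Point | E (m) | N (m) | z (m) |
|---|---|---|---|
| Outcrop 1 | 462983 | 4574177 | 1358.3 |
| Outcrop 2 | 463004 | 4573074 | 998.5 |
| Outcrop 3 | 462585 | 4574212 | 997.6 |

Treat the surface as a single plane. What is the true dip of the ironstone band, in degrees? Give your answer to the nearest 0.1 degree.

Let the plane be z = a·E + b·N + c.
Outcrop 2−Outcrop 1: 21a − 1103b = −359.8;  Outcrop 3−Outcrop 1: −398a + 35b = −360.7.
Solving gives a = 0.93654, b = 0.34403.
Gradient magnitude |∇z| = √(a² + b²) = √(0.87710 + 0.11836) = 0.99773.
True dip = arctan(0.99773) = 44.9°, dipping toward WSW (azimuth ≈ 250°).

44.9°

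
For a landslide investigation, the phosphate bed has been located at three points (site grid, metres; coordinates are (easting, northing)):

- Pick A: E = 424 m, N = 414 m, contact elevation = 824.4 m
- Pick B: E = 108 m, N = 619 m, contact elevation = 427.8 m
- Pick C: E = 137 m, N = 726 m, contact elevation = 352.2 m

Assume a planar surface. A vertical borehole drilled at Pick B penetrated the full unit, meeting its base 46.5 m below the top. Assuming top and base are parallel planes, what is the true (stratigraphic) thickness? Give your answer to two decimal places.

Let the plane be z = a·E + b·N + c.
Pick B−Pick A: −316a + 205b = −396.6;  Pick C−Pick A: −287a + 312b = −472.2.
Solving gives a = 0.67757, b = −0.89018.
|∇z| = √(a²+b²) = 1.11872, so dip δ = arctan(1.11872) = 48.21°.
True thickness = vertical thickness × cos δ = 46.5 × cos 48.21° = 30.99 m.

30.99 m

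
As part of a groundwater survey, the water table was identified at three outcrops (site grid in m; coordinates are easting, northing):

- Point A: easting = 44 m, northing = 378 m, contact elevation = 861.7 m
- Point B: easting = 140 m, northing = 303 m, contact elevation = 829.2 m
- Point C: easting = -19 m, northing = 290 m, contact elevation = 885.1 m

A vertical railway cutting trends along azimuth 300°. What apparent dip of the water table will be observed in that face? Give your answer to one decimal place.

16.5°

Two edge vectors: Point A→Point B = (96, -75, -32.5), Point A→Point C = (-63, -88, 23.4).
Normal n = (Point A→Point B) × (Point A→Point C) = (-4615, -198.9, -13173).
So ∂z/∂easting = −n_x/n_z = −0.35034 and ∂z/∂northing = −n_y/n_z = −0.01510.
Unit vector along 300° is (sin 300°, cos 300°) = (-0.8660, 0.5000).
Slope in that direction = a·(-0.8660) + b·(0.5000) = 0.29585.
Apparent dip = arctan|0.29585| = 16.5° (true dip is 19.3°, so apparent ≤ true as expected).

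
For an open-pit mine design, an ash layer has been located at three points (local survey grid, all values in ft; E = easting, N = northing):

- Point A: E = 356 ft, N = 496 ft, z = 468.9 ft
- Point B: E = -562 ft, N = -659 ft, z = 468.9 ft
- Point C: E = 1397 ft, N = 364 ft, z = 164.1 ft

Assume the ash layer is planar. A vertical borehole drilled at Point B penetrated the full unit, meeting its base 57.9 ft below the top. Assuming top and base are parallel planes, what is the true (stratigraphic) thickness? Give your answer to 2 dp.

Let the plane be z = a·E + b·N + c.
Point B−Point A: −918a − 1155b = 0;  Point C−Point A: 1041a − 132b = −304.8.
Solving gives a = −0.26599, b = 0.21141.
|∇z| = √(a²+b²) = 0.33977, so dip δ = arctan(0.33977) = 18.77°.
True thickness = vertical thickness × cos δ = 57.9 × cos 18.77° = 54.82 ft.

54.82 ft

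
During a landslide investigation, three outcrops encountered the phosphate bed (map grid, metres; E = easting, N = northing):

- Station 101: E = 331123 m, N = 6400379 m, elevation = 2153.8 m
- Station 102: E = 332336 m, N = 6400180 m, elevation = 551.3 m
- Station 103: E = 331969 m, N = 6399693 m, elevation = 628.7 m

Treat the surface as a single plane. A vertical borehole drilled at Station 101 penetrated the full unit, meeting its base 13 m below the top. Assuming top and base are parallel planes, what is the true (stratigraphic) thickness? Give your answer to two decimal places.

Two edge vectors: Station 101→Station 102 = (1213, -199, -1602.5), Station 101→Station 103 = (846, -686, -1525.1).
Normal n = (Station 101→Station 102) × (Station 101→Station 103) = (-795820.1, 494231.3, -663764).
So ∂z/∂E = −n_x/n_z = −1.19895 and ∂z/∂N = −n_y/n_z = 0.74459.
|∇z| = √(a²+b²) = 1.41134, so dip δ = arctan(1.41134) = 54.68°.
True thickness = vertical thickness × cos δ = 13 × cos 54.68° = 7.52 m.

7.52 m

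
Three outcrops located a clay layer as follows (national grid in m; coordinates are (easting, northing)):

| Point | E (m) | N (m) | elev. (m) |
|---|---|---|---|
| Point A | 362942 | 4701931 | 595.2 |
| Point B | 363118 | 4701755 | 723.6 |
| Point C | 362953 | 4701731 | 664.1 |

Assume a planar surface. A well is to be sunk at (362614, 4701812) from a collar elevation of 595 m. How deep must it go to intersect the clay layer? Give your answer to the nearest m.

95 m

Two edge vectors: Point A→Point B = (176, -176, 128.4), Point A→Point C = (11, -200, 68.9).
Normal n = (Point A→Point B) × (Point A→Point C) = (13553.6, -10714, -33264).
So ∂z/∂E = −n_x/n_z = 0.40745551 and ∂z/∂N = −n_y/n_z = −0.32208995.
Intercept c from Point A: 595.2 − 147882.72 + 1514444.71 = 1367157.19.
At (362614, 4701812): z_contact = 147749.1 − 1514406.4 + 1367157.19 = 499.9 m.
Depth below ground = 595 − 499.9 = 95 m.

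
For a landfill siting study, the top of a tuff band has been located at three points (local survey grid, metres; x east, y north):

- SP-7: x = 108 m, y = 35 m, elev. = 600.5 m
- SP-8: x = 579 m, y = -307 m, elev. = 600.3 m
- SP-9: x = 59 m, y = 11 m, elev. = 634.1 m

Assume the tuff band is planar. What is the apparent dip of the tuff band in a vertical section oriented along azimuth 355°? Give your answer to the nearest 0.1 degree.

27.7°

Let the plane be z = a·x + b·y + c.
SP-8−SP-7: 471a − 342b = −0.2;  SP-9−SP-7: −49a − 24b = 33.6.
Solving gives a = −0.40966, b = −0.56360.
Unit vector along 355° is (sin 355°, cos 355°) = (-0.0872, 0.9962).
Slope in that direction = a·(-0.0872) + b·(0.9962) = −0.52575.
Apparent dip = arctan|0.52575| = 27.7° (true dip is 34.9°, so apparent ≤ true as expected).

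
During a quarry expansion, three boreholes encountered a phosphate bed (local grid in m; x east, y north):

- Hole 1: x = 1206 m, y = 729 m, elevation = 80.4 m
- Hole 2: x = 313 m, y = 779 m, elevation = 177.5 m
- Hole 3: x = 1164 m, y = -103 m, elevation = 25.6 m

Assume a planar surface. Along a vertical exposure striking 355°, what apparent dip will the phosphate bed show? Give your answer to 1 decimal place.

4.6°

Two edge vectors: Hole 1→Hole 2 = (-893, 50, 97.1), Hole 1→Hole 3 = (-42, -832, -54.8).
Normal n = (Hole 1→Hole 2) × (Hole 1→Hole 3) = (78047.2, -53014.6, 745076).
So ∂z/∂x = −n_x/n_z = −0.10475 and ∂z/∂y = −n_y/n_z = 0.07115.
Unit vector along 355° is (sin 355°, cos 355°) = (-0.0872, 0.9962).
Slope in that direction = a·(-0.0872) + b·(0.9962) = 0.08001.
Apparent dip = arctan|0.08001| = 4.6° (true dip is 7.2°, so apparent ≤ true as expected).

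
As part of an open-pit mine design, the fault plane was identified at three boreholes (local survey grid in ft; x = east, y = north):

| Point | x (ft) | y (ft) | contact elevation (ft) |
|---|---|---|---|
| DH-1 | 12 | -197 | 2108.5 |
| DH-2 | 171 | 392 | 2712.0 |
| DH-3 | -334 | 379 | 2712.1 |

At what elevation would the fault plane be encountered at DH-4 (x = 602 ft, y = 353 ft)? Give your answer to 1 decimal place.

2660.2 ft

Let the plane be z = a·x + b·y + c.
DH-2−DH-1: 159a + 589b = 603.5;  DH-3−DH-1: −346a + 576b = 603.6.
Solving gives a = −0.02676, b = 1.03184.
Then c = 2108.5 − a·12 − b·-197 = 2312.09.
At (602, 353): z = −16.1 + 364.2 + 2312.09 = 2660.2 ft.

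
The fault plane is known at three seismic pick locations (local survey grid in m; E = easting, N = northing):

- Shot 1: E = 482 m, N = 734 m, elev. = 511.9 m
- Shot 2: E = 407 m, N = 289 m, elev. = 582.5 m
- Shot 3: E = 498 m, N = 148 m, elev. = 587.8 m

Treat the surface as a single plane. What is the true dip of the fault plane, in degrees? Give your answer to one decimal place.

Let the plane be z = a·E + b·N + c.
Shot 2−Shot 1: −75a − 445b = 70.6;  Shot 3−Shot 1: 16a − 586b = 75.9.
Solving gives a = −0.14874, b = −0.13358.
Gradient magnitude |∇z| = √(a² + b²) = √(0.02212 + 0.01784) = 0.19992.
True dip = arctan(0.19992) = 11.3°, dipping toward NE (azimuth ≈ 048°).

11.3°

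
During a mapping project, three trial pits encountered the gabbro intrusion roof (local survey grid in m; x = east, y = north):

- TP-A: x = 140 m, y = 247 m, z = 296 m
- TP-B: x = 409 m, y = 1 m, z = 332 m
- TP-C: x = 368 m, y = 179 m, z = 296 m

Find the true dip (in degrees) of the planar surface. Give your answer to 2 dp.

12.77°

Let the plane be z = a·x + b·y + c.
TP-B−TP-A: 269a − 246b = 36;  TP-C−TP-A: 228a − 68b = 0.
Solving gives a = −0.06477, b = −0.21717.
Gradient magnitude |∇z| = √(a² + b²) = √(0.00419 + 0.04716) = 0.22662.
True dip = arctan(0.22662) = 12.77°, dipping toward NNE (azimuth ≈ 017°).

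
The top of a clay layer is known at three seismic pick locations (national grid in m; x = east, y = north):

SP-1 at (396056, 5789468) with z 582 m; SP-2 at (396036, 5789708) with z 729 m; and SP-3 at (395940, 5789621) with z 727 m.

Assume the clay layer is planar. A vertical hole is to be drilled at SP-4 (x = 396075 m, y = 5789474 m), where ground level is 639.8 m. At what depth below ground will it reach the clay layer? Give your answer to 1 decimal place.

Let the plane be z = a·x + b·y + c.
SP-2−SP-1: −20a + 240b = 147;  SP-3−SP-1: −116a + 153b = 145.
Solving gives a = −0.496731235, b = 0.571105730.
Then c = 582 − a·396056 − b·5789468 = −3109082.96.
At (396075, 5789474): z_contact = −196742.82 + 3306401.78 − 3109082.96 = 575.99 m.
Depth below ground = 639.8 − 575.99 = 63.8 m.

63.8 m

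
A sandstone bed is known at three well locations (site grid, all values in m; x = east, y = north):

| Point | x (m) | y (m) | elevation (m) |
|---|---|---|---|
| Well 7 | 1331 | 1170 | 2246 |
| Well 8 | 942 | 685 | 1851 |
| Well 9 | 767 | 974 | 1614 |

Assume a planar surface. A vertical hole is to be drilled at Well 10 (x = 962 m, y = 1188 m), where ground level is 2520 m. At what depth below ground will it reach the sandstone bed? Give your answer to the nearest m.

705 m

Two edge vectors: Well 7→Well 8 = (-389, -485, -395), Well 7→Well 9 = (-564, -196, -632).
Normal n = (Well 7→Well 8) × (Well 7→Well 9) = (229100, -23068, -197296).
So ∂z/∂x = −n_x/n_z = 1.16120 and ∂z/∂y = −n_y/n_z = −0.11692.
Intercept c from Well 7: 2246 − 1545.56 + 136.80 = 837.24.
At (962, 1188): z_contact = 1117.1 − 138.9 + 837.24 = 1815.4 m.
Depth below ground = 2520 − 1815.4 = 705 m.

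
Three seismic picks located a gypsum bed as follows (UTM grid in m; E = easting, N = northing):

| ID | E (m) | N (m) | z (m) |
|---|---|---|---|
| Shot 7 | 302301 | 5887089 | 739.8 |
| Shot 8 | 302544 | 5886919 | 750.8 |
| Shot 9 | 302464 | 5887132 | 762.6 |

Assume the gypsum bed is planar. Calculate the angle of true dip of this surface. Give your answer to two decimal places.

Two edge vectors: Shot 7→Shot 8 = (243, -170, 11), Shot 7→Shot 9 = (163, 43, 22.8).
Normal n = (Shot 7→Shot 8) × (Shot 7→Shot 9) = (-4349, -3747.4, 38159).
So ∂z/∂E = −n_x/n_z = 0.11397 and ∂z/∂N = −n_y/n_z = 0.09820.
Gradient magnitude |∇z| = √(a² + b²) = √(0.01299 + 0.00964) = 0.15044.
True dip = arctan(0.15044) = 8.56°, dipping toward SW (azimuth ≈ 229°).

8.56°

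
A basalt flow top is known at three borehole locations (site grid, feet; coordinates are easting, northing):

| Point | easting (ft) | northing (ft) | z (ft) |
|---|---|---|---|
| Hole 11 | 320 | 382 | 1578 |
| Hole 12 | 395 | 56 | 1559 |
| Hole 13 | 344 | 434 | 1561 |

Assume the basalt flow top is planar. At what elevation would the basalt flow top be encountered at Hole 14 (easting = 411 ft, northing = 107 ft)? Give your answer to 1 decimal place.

Two edge vectors: Hole 11→Hole 12 = (75, -326, -19), Hole 11→Hole 13 = (24, 52, -17).
Normal n = (Hole 11→Hole 12) × (Hole 11→Hole 13) = (6530, 819, 11724).
So ∂z/∂easting = −n_x/n_z = −0.55698 and ∂z/∂northing = −n_y/n_z = −0.06986.
Intercept c from Hole 11: 1578 + 178.23 + 26.69 = 1782.92.
At (411, 107): z = −228.9 − 7.5 + 1782.92 = 1546.5 ft.

1546.5 ft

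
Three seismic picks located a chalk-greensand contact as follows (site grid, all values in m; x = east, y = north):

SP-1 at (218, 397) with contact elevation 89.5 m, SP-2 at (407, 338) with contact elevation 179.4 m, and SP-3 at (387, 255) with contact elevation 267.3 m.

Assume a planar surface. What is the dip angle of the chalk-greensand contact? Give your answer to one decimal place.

Two edge vectors: SP-1→SP-2 = (189, -59, 89.9), SP-1→SP-3 = (169, -142, 177.8).
Normal n = (SP-1→SP-2) × (SP-1→SP-3) = (2275.6, -18411.1, -16867).
So ∂z/∂x = −n_x/n_z = 0.13491 and ∂z/∂y = −n_y/n_z = −1.09155.
Gradient magnitude |∇z| = √(a² + b²) = √(0.01820 + 1.19147) = 1.09985.
True dip = arctan(1.09985) = 47.7°, dipping toward N (azimuth ≈ 353°).

47.7°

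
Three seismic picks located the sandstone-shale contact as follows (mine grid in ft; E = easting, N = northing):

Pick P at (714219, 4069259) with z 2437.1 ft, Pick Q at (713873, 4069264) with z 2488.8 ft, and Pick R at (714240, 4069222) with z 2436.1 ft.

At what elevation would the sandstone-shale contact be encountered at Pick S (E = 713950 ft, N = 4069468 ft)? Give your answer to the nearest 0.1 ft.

2465.3 ft

Let the plane be z = a·E + b·N + c.
Pick Q−Pick P: −346a + 5b = 51.7;  Pick R−Pick P: 21a − 37b = −1.
Solving gives a = −0.150263842, b = −0.058257856.
Then c = 2437.1 − a·714219 − b·4069259 = 346824.70.
At (713950, 4069468): z = −107280.9 − 237078.5 + 346824.70 = 2465.3 ft.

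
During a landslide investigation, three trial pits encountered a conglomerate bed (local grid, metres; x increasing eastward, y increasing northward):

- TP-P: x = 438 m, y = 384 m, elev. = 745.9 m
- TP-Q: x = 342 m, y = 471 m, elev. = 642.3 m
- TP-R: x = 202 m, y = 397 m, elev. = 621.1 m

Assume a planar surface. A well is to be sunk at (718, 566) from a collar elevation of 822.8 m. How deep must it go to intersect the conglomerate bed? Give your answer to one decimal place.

56.5 m

Let the plane be z = a·x + b·y + c.
TP-Q−TP-P: −96a + 87b = −103.6;  TP-R−TP-P: −236a + 13b = −124.8.
Solving gives a = 0.49320, b = −0.64659.
Then c = 745.9 − a·438 − b·384 = 778.17.
At (718, 566): z_contact = 354.12 − 365.97 + 778.17 = 766.32 m.
Depth below ground = 822.8 − 766.32 = 56.5 m.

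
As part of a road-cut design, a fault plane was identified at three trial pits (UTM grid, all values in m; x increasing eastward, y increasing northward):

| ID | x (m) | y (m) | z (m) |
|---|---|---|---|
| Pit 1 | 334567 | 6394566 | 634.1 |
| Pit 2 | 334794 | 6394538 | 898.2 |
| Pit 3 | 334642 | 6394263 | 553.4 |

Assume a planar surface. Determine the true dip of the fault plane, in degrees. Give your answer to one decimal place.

53.7°

Two edge vectors: Pit 1→Pit 2 = (227, -28, 264.1), Pit 1→Pit 3 = (75, -303, -80.7).
Normal n = (Pit 1→Pit 2) × (Pit 1→Pit 3) = (82281.9, 38126.4, -66681).
So ∂z/∂x = −n_x/n_z = 1.23396 and ∂z/∂y = −n_y/n_z = 0.57177.
Gradient magnitude |∇z| = √(a² + b²) = √(1.52267 + 0.32692) = 1.36000.
True dip = arctan(1.36000) = 53.7°, dipping toward WSW (azimuth ≈ 245°).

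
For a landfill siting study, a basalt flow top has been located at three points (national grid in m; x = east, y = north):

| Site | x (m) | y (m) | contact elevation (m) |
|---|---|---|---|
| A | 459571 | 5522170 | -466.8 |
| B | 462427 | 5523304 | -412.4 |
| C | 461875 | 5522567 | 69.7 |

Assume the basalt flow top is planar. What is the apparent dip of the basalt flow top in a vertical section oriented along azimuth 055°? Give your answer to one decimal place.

12.4°

Let the plane be z = a·x + b·y + c.
B−A: 2856a + 1134b = 54.4;  C−A: 2304a + 397b = 536.5.
Solving gives a = 0.39678, b = −0.95132.
Unit vector along 055° is (sin 55°, cos 55°) = (0.8192, 0.5736).
Slope in that direction = a·(0.8192) + b·(0.5736) = −0.22063.
Apparent dip = arctan|0.22063| = 12.4° (true dip is 45.9°, so apparent ≤ true as expected).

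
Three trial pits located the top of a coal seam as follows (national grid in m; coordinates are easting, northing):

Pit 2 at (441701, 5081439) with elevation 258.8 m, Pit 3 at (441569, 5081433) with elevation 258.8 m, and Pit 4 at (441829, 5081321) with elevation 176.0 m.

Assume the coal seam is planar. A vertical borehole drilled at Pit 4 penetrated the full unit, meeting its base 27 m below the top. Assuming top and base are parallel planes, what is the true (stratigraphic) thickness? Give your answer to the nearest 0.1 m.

Let the plane be z = a·easting + b·northing + c.
Pit 3−Pit 2: −132a − 6b = 0;  Pit 4−Pit 2: 128a − 118b = −82.8.
Solving gives a = −0.03040, b = 0.66872.
|∇z| = √(a²+b²) = 0.66941, so dip δ = arctan(0.66941) = 33.80°.
True thickness = vertical thickness × cos δ = 27 × cos 33.80° = 22.4 m.

22.4 m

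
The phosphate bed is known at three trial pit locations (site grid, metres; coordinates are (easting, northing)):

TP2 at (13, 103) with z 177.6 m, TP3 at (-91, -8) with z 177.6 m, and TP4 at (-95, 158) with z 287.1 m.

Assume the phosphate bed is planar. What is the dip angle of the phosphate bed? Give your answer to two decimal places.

Let the plane be z = a·E + b·N + c.
TP3−TP2: −104a − 111b = 0;  TP4−TP2: −108a + 55b = 109.5.
Solving gives a = −0.68638, b = 0.64310.
Gradient magnitude |∇z| = √(a² + b²) = √(0.47112 + 0.41358) = 0.94059.
True dip = arctan(0.94059) = 43.25°, dipping toward SE (azimuth ≈ 133°).

43.25°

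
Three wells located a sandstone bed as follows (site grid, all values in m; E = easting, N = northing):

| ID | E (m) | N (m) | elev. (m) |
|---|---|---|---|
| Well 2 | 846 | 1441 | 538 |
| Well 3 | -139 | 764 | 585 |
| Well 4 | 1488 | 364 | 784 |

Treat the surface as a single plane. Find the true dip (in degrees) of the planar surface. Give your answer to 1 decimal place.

Two edge vectors: Well 2→Well 3 = (-985, -677, 47), Well 2→Well 4 = (642, -1077, 246).
Normal n = (Well 2→Well 3) × (Well 2→Well 4) = (-115923, 272484, 1495479).
So ∂z/∂E = −n_x/n_z = 0.07752 and ∂z/∂N = −n_y/n_z = −0.18221.
Gradient magnitude |∇z| = √(a² + b²) = √(0.00601 + 0.03320) = 0.19801.
True dip = arctan(0.19801) = 11.2°, dipping toward NNW (azimuth ≈ 337°).

11.2°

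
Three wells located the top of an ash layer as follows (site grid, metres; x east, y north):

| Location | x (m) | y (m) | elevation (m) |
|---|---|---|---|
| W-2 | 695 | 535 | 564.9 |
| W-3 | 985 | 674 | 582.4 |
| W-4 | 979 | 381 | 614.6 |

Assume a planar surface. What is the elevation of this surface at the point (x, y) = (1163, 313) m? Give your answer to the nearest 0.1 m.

Two edge vectors: W-2→W-3 = (290, 139, 17.5), W-2→W-4 = (284, -154, 49.7).
Normal n = (W-2→W-3) × (W-2→W-4) = (9603.3, -9443, -84136).
So ∂z/∂x = −n_x/n_z = 0.114140 and ∂z/∂y = −n_y/n_z = −0.112235.
Intercept c from W-2: 564.9 − 79.33 + 60.05 = 545.62.
At (1163, 313): z = 132.7 − 35.1 + 545.62 = 643.2 m.

643.2 m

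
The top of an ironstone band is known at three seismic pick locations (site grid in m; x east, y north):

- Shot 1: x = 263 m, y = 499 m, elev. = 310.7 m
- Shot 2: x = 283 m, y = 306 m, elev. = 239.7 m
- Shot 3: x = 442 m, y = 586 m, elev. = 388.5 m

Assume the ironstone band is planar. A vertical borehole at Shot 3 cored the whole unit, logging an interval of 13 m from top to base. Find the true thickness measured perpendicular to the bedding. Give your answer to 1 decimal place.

Let the plane be z = a·x + b·y + c.
Shot 2−Shot 1: 20a − 193b = −71;  Shot 3−Shot 1: 179a + 87b = 77.8.
Solving gives a = 0.24357, b = 0.39312.
|∇z| = √(a²+b²) = 0.46246, so dip δ = arctan(0.46246) = 24.82°.
True thickness = vertical thickness × cos δ = 13 × cos 24.82° = 11.8 m.

11.8 m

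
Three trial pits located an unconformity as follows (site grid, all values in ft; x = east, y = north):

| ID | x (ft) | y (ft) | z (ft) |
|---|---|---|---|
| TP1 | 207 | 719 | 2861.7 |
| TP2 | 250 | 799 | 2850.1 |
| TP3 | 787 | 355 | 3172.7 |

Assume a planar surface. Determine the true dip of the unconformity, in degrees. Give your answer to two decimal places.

Two edge vectors: TP1→TP2 = (43, 80, -11.6), TP1→TP3 = (580, -364, 311).
Normal n = (TP1→TP2) × (TP1→TP3) = (20657.6, -20101, -62052).
So ∂z/∂x = −n_x/n_z = 0.33291 and ∂z/∂y = −n_y/n_z = −0.32394.
Gradient magnitude |∇z| = √(a² + b²) = √(0.11083 + 0.10494) = 0.46450.
True dip = arctan(0.46450) = 24.92°, dipping toward NW (azimuth ≈ 314°).

24.92°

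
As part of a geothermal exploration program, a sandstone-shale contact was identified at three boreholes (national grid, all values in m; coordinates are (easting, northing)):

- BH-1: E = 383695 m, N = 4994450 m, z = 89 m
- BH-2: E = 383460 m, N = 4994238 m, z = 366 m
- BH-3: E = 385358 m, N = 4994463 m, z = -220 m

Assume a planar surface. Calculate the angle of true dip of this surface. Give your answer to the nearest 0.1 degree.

Let the plane be z = a·E + b·N + c.
BH-2−BH-1: −235a − 212b = 277;  BH-3−BH-1: 1663a + 13b = −309.
Solving gives a = −0.17713, b = −1.11026.
Gradient magnitude |∇z| = √(a² + b²) = √(0.03137 + 1.23267) = 1.12430.
True dip = arctan(1.12430) = 48.3°, dipping toward N (azimuth ≈ 009°).

48.3°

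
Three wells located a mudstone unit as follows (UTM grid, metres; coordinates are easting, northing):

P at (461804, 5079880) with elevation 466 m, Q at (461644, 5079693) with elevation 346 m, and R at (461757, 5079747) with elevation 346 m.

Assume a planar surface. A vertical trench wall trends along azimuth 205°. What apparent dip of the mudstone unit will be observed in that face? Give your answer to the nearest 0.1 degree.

37.4°

Let the plane be z = a·easting + b·northing + c.
Q−P: −160a − 187b = −120;  R−P: −47a − 133b = −120.
Solving gives a = −0.51877, b = 1.08558.
Unit vector along 205° is (sin 205°, cos 205°) = (-0.4226, -0.9063).
Slope in that direction = a·(-0.4226) + b·(-0.9063) = −0.76463.
Apparent dip = arctan|0.76463| = 37.4° (true dip is 50.3°, so apparent ≤ true as expected).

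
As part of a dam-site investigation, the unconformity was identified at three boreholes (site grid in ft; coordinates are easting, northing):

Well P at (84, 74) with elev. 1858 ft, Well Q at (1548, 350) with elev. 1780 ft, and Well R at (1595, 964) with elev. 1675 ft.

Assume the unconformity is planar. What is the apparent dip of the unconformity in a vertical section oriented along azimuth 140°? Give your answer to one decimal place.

Two edge vectors: Well P→Well Q = (1464, 276, -78), Well P→Well R = (1511, 890, -183).
Normal n = (Well P→Well Q) × (Well P→Well R) = (18912, 150054, 885924).
So ∂z/∂easting = −n_x/n_z = −0.02135 and ∂z/∂northing = −n_y/n_z = −0.16938.
Unit vector along 140° is (sin 140°, cos 140°) = (0.6428, -0.7660).
Slope in that direction = a·(0.6428) + b·(-0.7660) = 0.11603.
Apparent dip = arctan|0.11603| = 6.6° (true dip is 9.7°, so apparent ≤ true as expected).

6.6°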